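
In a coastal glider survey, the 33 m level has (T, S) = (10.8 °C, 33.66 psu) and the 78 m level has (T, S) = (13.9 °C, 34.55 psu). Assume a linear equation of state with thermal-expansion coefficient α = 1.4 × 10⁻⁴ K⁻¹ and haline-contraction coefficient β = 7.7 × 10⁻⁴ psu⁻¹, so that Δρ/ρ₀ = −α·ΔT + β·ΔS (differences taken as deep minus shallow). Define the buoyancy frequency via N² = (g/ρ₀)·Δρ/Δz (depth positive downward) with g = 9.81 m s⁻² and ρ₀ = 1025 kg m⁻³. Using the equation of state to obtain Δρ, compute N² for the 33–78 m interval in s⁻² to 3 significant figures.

5.48 × 10⁻⁵ s⁻²

ΔT = +3.1 K, ΔS = +0.89 psu (deep − shallow).
Δρ/ρ₀ = −αΔT + βΔS = -4.34 × 10⁻⁴ + 6.853 × 10⁻⁴ = 2.513 × 10⁻⁴, so Δρ ≈ 0.2576 kg m⁻³.
N² = (g/ρ₀)·Δρ/Δz = g·(Δρ/ρ₀)/Δz = 9.81 × 2.513 × 10⁻⁴ / 45 = 5.4783 × 10⁻⁵ s⁻² ≈ 5.48 × 10⁻⁵ s⁻².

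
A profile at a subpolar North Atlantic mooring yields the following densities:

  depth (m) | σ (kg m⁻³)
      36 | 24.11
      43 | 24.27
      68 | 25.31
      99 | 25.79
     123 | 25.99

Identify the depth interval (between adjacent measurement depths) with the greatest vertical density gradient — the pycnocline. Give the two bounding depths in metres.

43–68 m

Compute the density gradient over each adjacent pair:
  36–43 m: Δρ/Δz = 0.16/7 = 0.023 kg m⁻⁴
  43–68 m: Δρ/Δz = 1.04/25 = 0.042 kg m⁻⁴
  68–99 m: Δρ/Δz = 0.48/31 = 0.015 kg m⁻⁴
  99–123 m: Δρ/Δz = 0.20/24 = 8.3 × 10⁻³ kg m⁻⁴
The largest gradient is in the 43–68 m interval — the pycnocline.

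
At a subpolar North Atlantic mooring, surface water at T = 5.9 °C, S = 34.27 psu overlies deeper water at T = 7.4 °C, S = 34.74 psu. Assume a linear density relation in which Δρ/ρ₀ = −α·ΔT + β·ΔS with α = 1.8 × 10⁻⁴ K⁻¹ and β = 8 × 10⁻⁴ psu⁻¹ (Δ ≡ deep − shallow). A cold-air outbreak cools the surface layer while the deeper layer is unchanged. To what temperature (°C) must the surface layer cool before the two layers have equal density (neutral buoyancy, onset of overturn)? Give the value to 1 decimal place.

Neutral buoyancy requires Δρ = 0, i.e. −α(T_deep − T_surf′) + β(S_deep − S_surf) = 0.
T_surf′ = T_deep − (β/α)·ΔS = 7.4 − (8 × 10⁻⁴/1.8 × 10⁻⁴)·(+0.47) = 5.311 °C.
Cooling required: 5.9 − (5.311) = 0.589 °C.

5.3 °C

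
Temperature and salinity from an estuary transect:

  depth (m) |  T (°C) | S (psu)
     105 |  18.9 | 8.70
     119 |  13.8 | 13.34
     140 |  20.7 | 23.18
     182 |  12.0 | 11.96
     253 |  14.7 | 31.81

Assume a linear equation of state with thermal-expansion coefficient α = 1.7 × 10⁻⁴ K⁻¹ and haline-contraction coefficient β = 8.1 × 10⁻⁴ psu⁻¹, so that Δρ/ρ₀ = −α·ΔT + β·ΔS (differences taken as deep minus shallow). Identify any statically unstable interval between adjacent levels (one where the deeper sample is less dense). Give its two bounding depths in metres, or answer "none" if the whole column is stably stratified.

140–182 m

Evaluate Δρ/ρ₀ = −αΔT + βΔS across each adjacent pair:
  105–119 m: −αΔT+βΔS = −(1.7 × 10⁻⁴)(-5.1)+(8.1 × 10⁻⁴)(+4.64) = 4.6 × 10⁻³ → stable
  119–140 m: −αΔT+βΔS = −(1.7 × 10⁻⁴)(+6.9)+(8.1 × 10⁻⁴)(+9.84) = 6.8 × 10⁻³ → stable
  140–182 m: −αΔT+βΔS = −(1.7 × 10⁻⁴)(-8.7)+(8.1 × 10⁻⁴)(-11.22) = -7.6 × 10⁻³ → UNSTABLE
  182–253 m: −αΔT+βΔS = −(1.7 × 10⁻⁴)(+2.7)+(8.1 × 10⁻⁴)(+19.85) = 0.016 → stable
The 140–182 m interval has Δρ < 0: lighter water underlies denser water.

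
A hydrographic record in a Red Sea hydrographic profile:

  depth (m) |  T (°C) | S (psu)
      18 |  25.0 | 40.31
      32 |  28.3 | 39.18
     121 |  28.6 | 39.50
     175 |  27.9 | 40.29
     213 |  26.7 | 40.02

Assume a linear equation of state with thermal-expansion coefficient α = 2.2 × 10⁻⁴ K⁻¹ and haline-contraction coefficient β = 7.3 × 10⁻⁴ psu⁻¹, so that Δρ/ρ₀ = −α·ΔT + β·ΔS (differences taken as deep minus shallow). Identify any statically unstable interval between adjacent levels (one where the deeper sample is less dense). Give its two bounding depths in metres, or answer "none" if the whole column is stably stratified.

18–32 m

Evaluate Δρ/ρ₀ = −αΔT + βΔS across each adjacent pair:
  18–32 m: −αΔT+βΔS = −(2.2 × 10⁻⁴)(+3.3)+(7.3 × 10⁻⁴)(-1.13) = -1.6 × 10⁻³ → UNSTABLE
  32–121 m: −αΔT+βΔS = −(2.2 × 10⁻⁴)(+0.3)+(7.3 × 10⁻⁴)(+0.32) = 1.7 × 10⁻⁴ → stable
  121–175 m: −αΔT+βΔS = −(2.2 × 10⁻⁴)(-0.7)+(7.3 × 10⁻⁴)(+0.79) = 7.3 × 10⁻⁴ → stable
  175–213 m: −αΔT+βΔS = −(2.2 × 10⁻⁴)(-1.2)+(7.3 × 10⁻⁴)(-0.27) = 6.7 × 10⁻⁵ → stable
The 18–32 m interval has Δρ < 0: lighter water underlies denser water.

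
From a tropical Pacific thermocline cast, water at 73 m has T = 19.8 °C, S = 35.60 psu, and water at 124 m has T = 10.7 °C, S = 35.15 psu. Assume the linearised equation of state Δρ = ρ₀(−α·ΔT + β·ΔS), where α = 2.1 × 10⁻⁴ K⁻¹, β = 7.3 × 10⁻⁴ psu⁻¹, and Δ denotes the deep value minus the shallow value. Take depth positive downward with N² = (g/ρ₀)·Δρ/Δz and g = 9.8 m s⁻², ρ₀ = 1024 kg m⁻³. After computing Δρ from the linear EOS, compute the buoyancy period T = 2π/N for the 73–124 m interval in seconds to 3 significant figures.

360 s

ΔT = -9.1 K, ΔS = -0.45 psu (deep − shallow).
Δρ/ρ₀ = −αΔT + βΔS = 1.911 × 10⁻³ − 3.285 × 10⁻⁴ = 1.5825 × 10⁻³, so Δρ ≈ 1.620 kg m⁻³.
N² = (g/ρ₀)·Δρ/Δz = g·(Δρ/ρ₀)/Δz = 9.8 × 1.5825 × 10⁻³ / 51 = 3.0409 × 10⁻⁴ s⁻².
N = √(3.0409 × 10⁻⁴) = 0.017438 rad s⁻¹ → T = 2π/N = 360.32 s ≈ 360 s.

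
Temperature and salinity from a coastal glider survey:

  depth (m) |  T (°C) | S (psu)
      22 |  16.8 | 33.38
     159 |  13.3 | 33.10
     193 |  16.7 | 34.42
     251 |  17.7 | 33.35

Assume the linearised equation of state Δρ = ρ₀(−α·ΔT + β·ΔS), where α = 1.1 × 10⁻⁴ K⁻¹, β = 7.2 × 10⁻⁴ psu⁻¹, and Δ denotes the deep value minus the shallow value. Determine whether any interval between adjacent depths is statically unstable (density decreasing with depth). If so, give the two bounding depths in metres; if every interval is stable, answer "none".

193–251 m

Evaluate Δρ/ρ₀ = −αΔT + βΔS across each adjacent pair:
  22–159 m: −αΔT+βΔS = −(1.1 × 10⁻⁴)(-3.5)+(7.2 × 10⁻⁴)(-0.28) = 1.8 × 10⁻⁴ → stable
  159–193 m: −αΔT+βΔS = −(1.1 × 10⁻⁴)(+3.4)+(7.2 × 10⁻⁴)(+1.32) = 5.8 × 10⁻⁴ → stable
  193–251 m: −αΔT+βΔS = −(1.1 × 10⁻⁴)(+1.0)+(7.2 × 10⁻⁴)(-1.07) = -8.8 × 10⁻⁴ → UNSTABLE
The 193–251 m interval has Δρ < 0: lighter water underlies denser water.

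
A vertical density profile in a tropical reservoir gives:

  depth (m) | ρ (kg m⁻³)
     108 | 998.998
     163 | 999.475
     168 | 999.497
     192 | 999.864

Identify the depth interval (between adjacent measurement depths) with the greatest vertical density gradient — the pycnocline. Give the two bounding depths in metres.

Compute the density gradient over each adjacent pair:
  108–163 m: Δρ/Δz = 0.477/55 = 8.7 × 10⁻³ kg m⁻⁴
  163–168 m: Δρ/Δz = 0.022/5 = 4.4 × 10⁻³ kg m⁻⁴
  168–192 m: Δρ/Δz = 0.367/24 = 0.015 kg m⁻⁴
The largest gradient is in the 168–192 m interval — the pycnocline.

168–192 m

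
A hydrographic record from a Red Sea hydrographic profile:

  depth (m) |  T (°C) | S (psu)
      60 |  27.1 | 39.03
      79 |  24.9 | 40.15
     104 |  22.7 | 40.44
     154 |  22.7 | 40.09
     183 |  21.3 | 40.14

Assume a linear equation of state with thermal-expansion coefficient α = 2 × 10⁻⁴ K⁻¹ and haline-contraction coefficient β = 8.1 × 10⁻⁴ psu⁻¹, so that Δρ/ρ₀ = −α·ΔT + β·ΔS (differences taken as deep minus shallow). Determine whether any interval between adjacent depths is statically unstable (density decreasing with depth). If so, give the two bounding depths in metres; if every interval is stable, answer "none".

104–154 m

Evaluate Δρ/ρ₀ = −αΔT + βΔS across each adjacent pair:
  60–79 m: −αΔT+βΔS = −(2 × 10⁻⁴)(-2.2)+(8.1 × 10⁻⁴)(+1.12) = 1.3 × 10⁻³ → stable
  79–104 m: −αΔT+βΔS = −(2 × 10⁻⁴)(-2.2)+(8.1 × 10⁻⁴)(+0.29) = 6.7 × 10⁻⁴ → stable
  104–154 m: −αΔT+βΔS = −(2 × 10⁻⁴)(+0.0)+(8.1 × 10⁻⁴)(-0.35) = -2.8 × 10⁻⁴ → UNSTABLE
  154–183 m: −αΔT+βΔS = −(2 × 10⁻⁴)(-1.4)+(8.1 × 10⁻⁴)(+0.05) = 3.2 × 10⁻⁴ → stable
The 104–154 m interval has Δρ < 0: lighter water underlies denser water.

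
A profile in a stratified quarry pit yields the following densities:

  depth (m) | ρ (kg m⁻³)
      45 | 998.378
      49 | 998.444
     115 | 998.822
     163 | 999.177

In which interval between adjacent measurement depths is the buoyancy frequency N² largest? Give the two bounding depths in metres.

45–49 m

Compute the density gradient over each adjacent pair:
  45–49 m: Δρ/Δz = 0.066/4 = 0.017 kg m⁻⁴
  49–115 m: Δρ/Δz = 0.378/66 = 5.7 × 10⁻³ kg m⁻⁴
  115–163 m: Δρ/Δz = 0.355/48 = 7.4 × 10⁻³ kg m⁻⁴
The largest gradient is in the 45–49 m interval — the pycnocline.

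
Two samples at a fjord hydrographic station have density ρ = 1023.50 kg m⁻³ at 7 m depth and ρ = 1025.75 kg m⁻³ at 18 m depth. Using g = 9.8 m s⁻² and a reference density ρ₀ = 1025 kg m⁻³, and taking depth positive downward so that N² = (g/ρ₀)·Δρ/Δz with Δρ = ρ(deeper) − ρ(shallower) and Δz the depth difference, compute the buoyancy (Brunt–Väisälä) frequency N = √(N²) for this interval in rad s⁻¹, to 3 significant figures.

0.0442 rad s⁻¹

Δρ = 1025.75 − 1023.50 = 2.25 kg m⁻³ over Δz = 18 − 7 = 11 m.
N² = (9.8/1025) × (2.25/11) = 1.9557 × 10⁻³ s⁻².
N = √(1.9557 × 10⁻³) = 0.044223 rad s⁻¹ ≈ 0.0442 rad s⁻¹.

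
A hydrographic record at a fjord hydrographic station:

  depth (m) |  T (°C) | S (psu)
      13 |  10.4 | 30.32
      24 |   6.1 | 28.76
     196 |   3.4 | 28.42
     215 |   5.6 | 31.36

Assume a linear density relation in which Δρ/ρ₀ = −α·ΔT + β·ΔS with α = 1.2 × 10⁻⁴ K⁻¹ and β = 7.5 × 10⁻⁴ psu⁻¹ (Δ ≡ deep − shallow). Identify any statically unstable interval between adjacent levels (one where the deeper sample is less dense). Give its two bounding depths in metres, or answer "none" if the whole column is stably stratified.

Evaluate Δρ/ρ₀ = −αΔT + βΔS across each adjacent pair:
  13–24 m: −αΔT+βΔS = −(1.2 × 10⁻⁴)(-4.3)+(7.5 × 10⁻⁴)(-1.56) = -6.5 × 10⁻⁴ → UNSTABLE
  24–196 m: −αΔT+βΔS = −(1.2 × 10⁻⁴)(-2.7)+(7.5 × 10⁻⁴)(-0.34) = 6.9 × 10⁻⁵ → stable
  196–215 m: −αΔT+βΔS = −(1.2 × 10⁻⁴)(+2.2)+(7.5 × 10⁻⁴)(+2.94) = 1.9 × 10⁻³ → stable
The 13–24 m interval has Δρ < 0: lighter water underlies denser water.

13–24 m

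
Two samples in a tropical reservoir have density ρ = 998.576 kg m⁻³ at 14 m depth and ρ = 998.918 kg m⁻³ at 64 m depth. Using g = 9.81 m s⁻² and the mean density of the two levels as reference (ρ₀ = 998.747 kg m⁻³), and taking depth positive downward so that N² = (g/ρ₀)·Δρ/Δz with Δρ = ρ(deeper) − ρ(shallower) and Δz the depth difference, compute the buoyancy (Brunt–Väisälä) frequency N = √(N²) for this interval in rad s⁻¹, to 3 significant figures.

Δρ = 998.918 − 998.576 = 0.342 kg m⁻³ over Δz = 64 − 14 = 50 m.
N² = (9.81/998.747) × (0.342/50) = 6.7185 × 10⁻⁵ s⁻².
N = √(6.7185 × 10⁻⁵) = 8.1966 × 10⁻³ rad s⁻¹ ≈ 8.20 × 10⁻³ rad s⁻¹.

8.20 × 10⁻³ rad s⁻¹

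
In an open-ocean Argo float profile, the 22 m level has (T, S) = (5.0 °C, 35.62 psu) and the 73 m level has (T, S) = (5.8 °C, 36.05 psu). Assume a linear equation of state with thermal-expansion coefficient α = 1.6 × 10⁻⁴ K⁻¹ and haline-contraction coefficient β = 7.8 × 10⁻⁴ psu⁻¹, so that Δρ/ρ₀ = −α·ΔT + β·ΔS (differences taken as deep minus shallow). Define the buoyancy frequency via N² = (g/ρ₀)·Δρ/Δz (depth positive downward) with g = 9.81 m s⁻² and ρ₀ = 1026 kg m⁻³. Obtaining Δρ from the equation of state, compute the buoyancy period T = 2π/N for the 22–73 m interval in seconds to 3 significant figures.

ΔT = +0.8 K, ΔS = +0.43 psu (deep − shallow).
Δρ/ρ₀ = −αΔT + βΔS = -1.28 × 10⁻⁴ + 3.354 × 10⁻⁴ = 2.074 × 10⁻⁴, so Δρ ≈ 0.2128 kg m⁻³.
N² = (g/ρ₀)·Δρ/Δz = g·(Δρ/ρ₀)/Δz = 9.81 × 2.074 × 10⁻⁴ / 51 = 3.9894 × 10⁻⁵ s⁻².
N = √(3.9894 × 10⁻⁵) = 6.3162 × 10⁻³ rad s⁻¹ → T = 2π/N = 994.77 s ≈ 995 s.

995 s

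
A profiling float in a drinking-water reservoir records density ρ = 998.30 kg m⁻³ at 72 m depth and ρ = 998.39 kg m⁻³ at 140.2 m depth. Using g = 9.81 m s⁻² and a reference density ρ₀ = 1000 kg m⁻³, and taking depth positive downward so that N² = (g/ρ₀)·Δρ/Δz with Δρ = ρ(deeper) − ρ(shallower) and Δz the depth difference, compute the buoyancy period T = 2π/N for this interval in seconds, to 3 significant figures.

Δρ = 998.39 − 998.30 = 0.09 kg m⁻³ over Δz = 140.2 − 72 = 68.2 m.
N² = (9.81/1000) × (0.09/68.2) = 1.2946 × 10⁻⁵ s⁻².
N = √(1.2946 × 10⁻⁵) = 3.5981 × 10⁻³ rad s⁻¹, so T = 2π/N = 1.7463 × 10³ s ≈ 1.75 × 10³ s.

1.75 × 10³ s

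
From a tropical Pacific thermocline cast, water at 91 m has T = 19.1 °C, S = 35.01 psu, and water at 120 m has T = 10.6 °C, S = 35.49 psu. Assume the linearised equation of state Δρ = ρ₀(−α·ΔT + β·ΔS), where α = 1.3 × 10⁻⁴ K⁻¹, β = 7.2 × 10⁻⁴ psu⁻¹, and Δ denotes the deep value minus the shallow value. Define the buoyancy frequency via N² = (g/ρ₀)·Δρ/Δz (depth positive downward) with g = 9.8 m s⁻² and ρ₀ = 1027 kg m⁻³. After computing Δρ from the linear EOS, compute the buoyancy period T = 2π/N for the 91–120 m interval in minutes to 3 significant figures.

ΔT = -8.5 K, ΔS = +0.48 psu (deep − shallow).
Δρ/ρ₀ = −αΔT + βΔS = 1.105 × 10⁻³ + 3.456 × 10⁻⁴ = 1.4506 × 10⁻³, so Δρ ≈ 1.490 kg m⁻³.
N² = (g/ρ₀)·Δρ/Δz = g·(Δρ/ρ₀)/Δz = 9.8 × 1.4506 × 10⁻³ / 29 = 4.9020 × 10⁻⁴ s⁻².
N = √(4.9020 × 10⁻⁴) = 0.022140 rad s⁻¹ → T = 2π/N = 283.79 s = 4.7298 min ≈ 4.73 min.

4.73 min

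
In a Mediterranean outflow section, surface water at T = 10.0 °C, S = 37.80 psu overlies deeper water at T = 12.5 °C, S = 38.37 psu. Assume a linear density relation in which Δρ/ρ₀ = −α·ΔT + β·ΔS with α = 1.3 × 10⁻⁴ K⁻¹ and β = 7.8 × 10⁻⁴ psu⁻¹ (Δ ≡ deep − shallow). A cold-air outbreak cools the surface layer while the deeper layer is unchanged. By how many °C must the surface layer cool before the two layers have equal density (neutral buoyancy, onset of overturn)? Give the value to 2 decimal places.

Neutral buoyancy requires Δρ = 0, i.e. −α(T_deep − T_surf′) + β(S_deep − S_surf) = 0.
T_surf′ = T_deep − (β/α)·ΔS = 12.5 − (7.8 × 10⁻⁴/1.3 × 10⁻⁴)·(+0.57) = 9.0800 °C.
Cooling required: 10.0 − (9.0800) = 0.9200 °C.

0.92 °C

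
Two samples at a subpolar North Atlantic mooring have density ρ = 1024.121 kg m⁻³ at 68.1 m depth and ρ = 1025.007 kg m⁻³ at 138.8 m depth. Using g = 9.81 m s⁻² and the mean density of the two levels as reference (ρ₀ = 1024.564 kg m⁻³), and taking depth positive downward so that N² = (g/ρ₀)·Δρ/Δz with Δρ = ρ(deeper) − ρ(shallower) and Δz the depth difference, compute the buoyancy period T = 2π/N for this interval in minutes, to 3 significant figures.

Δρ = 1025.007 − 1024.121 = 0.886 kg m⁻³ over Δz = 138.8 − 68.1 = 70.7 m.
N² = (9.81/1024.564) × (0.886/70.7) = 1.1999 × 10⁻⁴ s⁻².
N = √(1.1999 × 10⁻⁴) = 0.010954 rad s⁻¹, so T = 2π/N = 573.60 s = 9.5600 min ≈ 9.56 min.

9.56 min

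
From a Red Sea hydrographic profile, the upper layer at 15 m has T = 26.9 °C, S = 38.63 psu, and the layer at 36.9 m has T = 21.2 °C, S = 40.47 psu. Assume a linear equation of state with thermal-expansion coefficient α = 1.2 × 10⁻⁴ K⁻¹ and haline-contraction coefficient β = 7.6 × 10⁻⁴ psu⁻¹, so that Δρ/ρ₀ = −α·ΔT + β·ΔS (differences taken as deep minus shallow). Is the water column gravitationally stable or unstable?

ΔT = 21.2 − 26.9 = -5.7 K and ΔS = 40.47 − 38.63 = +1.84 psu (deep − shallow).
−αΔT = 6.84 × 10⁻⁴; βΔS = 1.3984 × 10⁻³; sum Δρ/ρ₀ = 2.0824 × 10⁻³.
Δρ/ρ₀ > 0, so Δρ > 0: deeper water is denser → statically stable.

stable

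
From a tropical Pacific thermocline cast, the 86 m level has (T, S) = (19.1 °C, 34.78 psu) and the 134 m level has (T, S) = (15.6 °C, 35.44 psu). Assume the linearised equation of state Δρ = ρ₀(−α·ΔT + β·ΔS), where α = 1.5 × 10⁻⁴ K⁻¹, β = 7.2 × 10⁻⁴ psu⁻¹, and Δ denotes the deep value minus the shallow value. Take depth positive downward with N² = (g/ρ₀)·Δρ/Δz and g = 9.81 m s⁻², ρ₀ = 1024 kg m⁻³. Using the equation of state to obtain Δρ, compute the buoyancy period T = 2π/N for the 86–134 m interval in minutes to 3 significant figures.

ΔT = -3.5 K, ΔS = +0.66 psu (deep − shallow).
Δρ/ρ₀ = −αΔT + βΔS = 5.25 × 10⁻⁴ + 4.752 × 10⁻⁴ = 1.0002 × 10⁻³, so Δρ ≈ 1.024 kg m⁻³.
N² = (g/ρ₀)·Δρ/Δz = g·(Δρ/ρ₀)/Δz = 9.81 × 1.0002 × 10⁻³ / 48 = 2.0442 × 10⁻⁴ s⁻².
N = √(2.0442 × 10⁻⁴) = 0.014298 rad s⁻¹ → T = 2π/N = 439.45 s = 7.3242 min ≈ 7.32 min.

7.32 min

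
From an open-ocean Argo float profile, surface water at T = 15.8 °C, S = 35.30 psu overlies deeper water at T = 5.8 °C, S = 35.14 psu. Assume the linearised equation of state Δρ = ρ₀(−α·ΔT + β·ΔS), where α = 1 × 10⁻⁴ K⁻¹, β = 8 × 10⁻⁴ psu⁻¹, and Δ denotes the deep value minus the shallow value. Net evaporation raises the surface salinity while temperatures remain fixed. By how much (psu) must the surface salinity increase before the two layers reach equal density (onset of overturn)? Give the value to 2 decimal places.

1.09 psu

Neutral buoyancy requires −α(T_deep − T_surf) + β(S_deep − S_surf′) = 0.
S_surf′ = S_deep − (α/β)·ΔT = 35.14 − (1 × 10⁻⁴/8 × 10⁻⁴)·(-10.0) = 36.3900 psu.
Increase required: 36.3900 − 35.30 = 1.0900 psu.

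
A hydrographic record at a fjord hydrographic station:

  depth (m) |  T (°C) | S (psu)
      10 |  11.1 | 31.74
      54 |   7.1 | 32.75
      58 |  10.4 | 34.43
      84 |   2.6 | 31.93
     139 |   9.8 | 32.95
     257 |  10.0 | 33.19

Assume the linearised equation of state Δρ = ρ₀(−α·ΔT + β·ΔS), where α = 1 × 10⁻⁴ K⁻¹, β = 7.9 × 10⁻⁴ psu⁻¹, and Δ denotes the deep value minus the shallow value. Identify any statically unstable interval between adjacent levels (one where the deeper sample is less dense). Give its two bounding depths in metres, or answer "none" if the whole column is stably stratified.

58–84 m

Evaluate Δρ/ρ₀ = −αΔT + βΔS across each adjacent pair:
  10–54 m: −αΔT+βΔS = −(1 × 10⁻⁴)(-4.0)+(7.9 × 10⁻⁴)(+1.01) = 1.2 × 10⁻³ → stable
  54–58 m: −αΔT+βΔS = −(1 × 10⁻⁴)(+3.3)+(7.9 × 10⁻⁴)(+1.68) = 1.0 × 10⁻³ → stable
  58–84 m: −αΔT+βΔS = −(1 × 10⁻⁴)(-7.8)+(7.9 × 10⁻⁴)(-2.50) = -1.2 × 10⁻³ → UNSTABLE
  84–139 m: −αΔT+βΔS = −(1 × 10⁻⁴)(+7.2)+(7.9 × 10⁻⁴)(+1.02) = 8.6 × 10⁻⁵ → stable
  139–257 m: −αΔT+βΔS = −(1 × 10⁻⁴)(+0.2)+(7.9 × 10⁻⁴)(+0.24) = 1.7 × 10⁻⁴ → stable
The 58–84 m interval has Δρ < 0: lighter water underlies denser water.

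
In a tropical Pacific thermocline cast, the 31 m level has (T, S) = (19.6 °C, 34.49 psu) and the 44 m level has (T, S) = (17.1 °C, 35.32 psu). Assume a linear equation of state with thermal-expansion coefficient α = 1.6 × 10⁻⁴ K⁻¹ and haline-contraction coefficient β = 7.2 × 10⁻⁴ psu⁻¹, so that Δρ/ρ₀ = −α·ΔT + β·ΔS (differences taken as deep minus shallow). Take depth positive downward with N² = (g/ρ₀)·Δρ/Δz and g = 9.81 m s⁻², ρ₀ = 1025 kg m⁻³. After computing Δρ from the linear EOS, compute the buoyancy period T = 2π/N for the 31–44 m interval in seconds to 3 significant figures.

229 s

ΔT = -2.5 K, ΔS = +0.83 psu (deep − shallow).
Δρ/ρ₀ = −αΔT + βΔS = 4.00 × 10⁻⁴ + 5.976 × 10⁻⁴ = 9.976 × 10⁻⁴, so Δρ ≈ 1.023 kg m⁻³.
N² = (g/ρ₀)·Δρ/Δz = g·(Δρ/ρ₀)/Δz = 9.81 × 9.976 × 10⁻⁴ / 13 = 7.5280 × 10⁻⁴ s⁻².
N = √(7.5280 × 10⁻⁴) = 0.027437 rad s⁻¹ → T = 2π/N = 229.00 s ≈ 229 s.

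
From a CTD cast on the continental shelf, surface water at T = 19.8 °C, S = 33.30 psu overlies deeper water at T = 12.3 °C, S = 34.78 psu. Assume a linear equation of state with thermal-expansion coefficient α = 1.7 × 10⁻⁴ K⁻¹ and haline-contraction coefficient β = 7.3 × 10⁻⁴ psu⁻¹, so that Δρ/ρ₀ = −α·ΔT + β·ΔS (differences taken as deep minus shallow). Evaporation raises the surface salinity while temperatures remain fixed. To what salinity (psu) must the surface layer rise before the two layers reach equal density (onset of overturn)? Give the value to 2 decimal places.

36.53 psu

Neutral buoyancy requires −α(T_deep − T_surf) + β(S_deep − S_surf′) = 0.
S_surf′ = S_deep − (α/β)·ΔT = 34.78 − (1.7 × 10⁻⁴/7.3 × 10⁻⁴)·(-7.5) = 36.5266 psu.
Increase required: 36.5266 − 33.30 = 3.2266 psu.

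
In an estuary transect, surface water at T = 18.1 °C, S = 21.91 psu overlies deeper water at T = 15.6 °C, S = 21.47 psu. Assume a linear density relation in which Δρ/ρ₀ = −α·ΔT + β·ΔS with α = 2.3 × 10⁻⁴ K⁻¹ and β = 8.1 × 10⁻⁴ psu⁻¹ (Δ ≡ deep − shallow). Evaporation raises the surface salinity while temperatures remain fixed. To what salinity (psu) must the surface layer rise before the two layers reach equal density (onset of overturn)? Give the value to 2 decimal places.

Neutral buoyancy requires −α(T_deep − T_surf) + β(S_deep − S_surf′) = 0.
S_surf′ = S_deep − (α/β)·ΔT = 21.47 − (2.3 × 10⁻⁴/8.1 × 10⁻⁴)·(-2.5) = 22.1799 psu.
Increase required: 22.1799 − 21.91 = 0.2699 psu.

22.18 psu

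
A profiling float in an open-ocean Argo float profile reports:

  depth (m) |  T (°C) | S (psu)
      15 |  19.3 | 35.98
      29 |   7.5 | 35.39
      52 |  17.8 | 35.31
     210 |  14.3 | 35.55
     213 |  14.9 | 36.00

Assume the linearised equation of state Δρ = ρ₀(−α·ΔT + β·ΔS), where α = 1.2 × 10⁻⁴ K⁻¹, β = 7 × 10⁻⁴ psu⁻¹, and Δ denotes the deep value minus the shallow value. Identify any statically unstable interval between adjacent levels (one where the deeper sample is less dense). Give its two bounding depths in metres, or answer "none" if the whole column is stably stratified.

Evaluate Δρ/ρ₀ = −αΔT + βΔS across each adjacent pair:
  15–29 m: −αΔT+βΔS = −(1.2 × 10⁻⁴)(-11.8)+(7 × 10⁻⁴)(-0.59) = 1.0 × 10⁻³ → stable
  29–52 m: −αΔT+βΔS = −(1.2 × 10⁻⁴)(+10.3)+(7 × 10⁻⁴)(-0.08) = -1.3 × 10⁻³ → UNSTABLE
  52–210 m: −αΔT+βΔS = −(1.2 × 10⁻⁴)(-3.5)+(7 × 10⁻⁴)(+0.24) = 5.9 × 10⁻⁴ → stable
  210–213 m: −αΔT+βΔS = −(1.2 × 10⁻⁴)(+0.6)+(7 × 10⁻⁴)(+0.45) = 2.4 × 10⁻⁴ → stable
The 29–52 m interval has Δρ < 0: lighter water underlies denser water.

29–52 m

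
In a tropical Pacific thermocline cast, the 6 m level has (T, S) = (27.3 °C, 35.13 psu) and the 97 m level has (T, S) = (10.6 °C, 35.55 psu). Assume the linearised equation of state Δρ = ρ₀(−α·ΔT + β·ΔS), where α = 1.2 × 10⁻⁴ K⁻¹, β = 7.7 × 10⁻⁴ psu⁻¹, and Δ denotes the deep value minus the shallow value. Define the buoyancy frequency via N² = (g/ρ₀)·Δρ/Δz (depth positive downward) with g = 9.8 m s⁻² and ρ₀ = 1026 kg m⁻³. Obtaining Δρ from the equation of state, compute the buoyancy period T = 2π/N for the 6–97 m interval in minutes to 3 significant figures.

6.61 min

ΔT = -16.7 K, ΔS = +0.42 psu (deep − shallow).
Δρ/ρ₀ = −αΔT + βΔS = 2.004 × 10⁻³ + 3.234 × 10⁻⁴ = 2.3274 × 10⁻³, so Δρ ≈ 2.388 kg m⁻³.
N² = (g/ρ₀)·Δρ/Δz = g·(Δρ/ρ₀)/Δz = 9.8 × 2.3274 × 10⁻³ / 91 = 2.5064 × 10⁻⁴ s⁻².
N = √(2.5064 × 10⁻⁴) = 0.015832 rad s⁻¹ → T = 2π/N = 396.87 s = 6.6145 min ≈ 6.61 min.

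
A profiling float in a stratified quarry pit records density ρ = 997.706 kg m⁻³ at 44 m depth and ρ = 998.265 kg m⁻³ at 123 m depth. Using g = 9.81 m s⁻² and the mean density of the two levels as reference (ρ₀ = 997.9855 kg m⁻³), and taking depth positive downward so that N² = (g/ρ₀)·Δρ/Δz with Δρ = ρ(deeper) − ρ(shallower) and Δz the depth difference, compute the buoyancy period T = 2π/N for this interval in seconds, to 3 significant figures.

Δρ = 998.265 − 997.706 = 0.559 kg m⁻³ over Δz = 123 − 44 = 79 m.
N² = (9.81/997.9855) × (0.559/79) = 6.9555 × 10⁻⁵ s⁻².
N = √(6.9555 × 10⁻⁵) = 8.3400 × 10⁻³ rad s⁻¹, so T = 2π/N = 753.38 s ≈ 753 s.

753 s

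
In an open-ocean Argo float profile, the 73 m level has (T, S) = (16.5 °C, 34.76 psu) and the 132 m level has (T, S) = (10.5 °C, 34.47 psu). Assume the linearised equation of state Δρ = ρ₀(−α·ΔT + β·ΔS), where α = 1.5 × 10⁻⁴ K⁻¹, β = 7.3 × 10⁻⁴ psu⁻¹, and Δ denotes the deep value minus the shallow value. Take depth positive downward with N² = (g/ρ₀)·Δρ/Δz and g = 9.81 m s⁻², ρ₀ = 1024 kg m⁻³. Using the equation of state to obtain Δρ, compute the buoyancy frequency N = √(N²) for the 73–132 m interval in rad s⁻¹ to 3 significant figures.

0.0107 rad s⁻¹

ΔT = -6.0 K, ΔS = -0.29 psu (deep − shallow).
Δρ/ρ₀ = −αΔT + βΔS = 9.00 × 10⁻⁴ − 2.117 × 10⁻⁴ = 6.883 × 10⁻⁴, so Δρ ≈ 0.7048 kg m⁻³.
N² = (g/ρ₀)·Δρ/Δz = g·(Δρ/ρ₀)/Δz = 9.81 × 6.883 × 10⁻⁴ / 59 = 1.1444 × 10⁻⁴ s⁻².
N = √(1.1444 × 10⁻⁴) = 0.010698 rad s⁻¹ ≈ 0.0107 rad s⁻¹.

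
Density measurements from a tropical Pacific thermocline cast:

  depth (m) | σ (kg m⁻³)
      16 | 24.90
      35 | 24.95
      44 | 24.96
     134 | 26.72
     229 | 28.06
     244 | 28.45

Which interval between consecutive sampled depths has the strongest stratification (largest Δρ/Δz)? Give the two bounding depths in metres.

229–244 m

Compute the density gradient over each adjacent pair:
  16–35 m: Δρ/Δz = 0.05/19 = 2.6 × 10⁻³ kg m⁻⁴
  35–44 m: Δρ/Δz = 0.01/9 = 1.1 × 10⁻³ kg m⁻⁴
  44–134 m: Δρ/Δz = 1.76/90 = 0.020 kg m⁻⁴
  134–229 m: Δρ/Δz = 1.34/95 = 0.014 kg m⁻⁴
  229–244 m: Δρ/Δz = 0.39/15 = 0.026 kg m⁻⁴
The largest gradient is in the 229–244 m interval — the pycnocline.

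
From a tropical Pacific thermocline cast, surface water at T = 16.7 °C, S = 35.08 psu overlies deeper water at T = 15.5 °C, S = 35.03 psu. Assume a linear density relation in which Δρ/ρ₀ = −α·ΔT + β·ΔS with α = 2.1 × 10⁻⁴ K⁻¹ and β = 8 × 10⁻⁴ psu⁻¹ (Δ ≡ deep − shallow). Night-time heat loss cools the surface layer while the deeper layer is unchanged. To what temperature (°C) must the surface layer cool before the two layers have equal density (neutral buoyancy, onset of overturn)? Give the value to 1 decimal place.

Neutral buoyancy requires Δρ = 0, i.e. −α(T_deep − T_surf′) + β(S_deep − S_surf) = 0.
T_surf′ = T_deep − (β/α)·ΔS = 15.5 − (8 × 10⁻⁴/2.1 × 10⁻⁴)·(-0.05) = 15.690 °C.
Cooling required: 16.7 − (15.690) = 1.010 °C.

15.7 °C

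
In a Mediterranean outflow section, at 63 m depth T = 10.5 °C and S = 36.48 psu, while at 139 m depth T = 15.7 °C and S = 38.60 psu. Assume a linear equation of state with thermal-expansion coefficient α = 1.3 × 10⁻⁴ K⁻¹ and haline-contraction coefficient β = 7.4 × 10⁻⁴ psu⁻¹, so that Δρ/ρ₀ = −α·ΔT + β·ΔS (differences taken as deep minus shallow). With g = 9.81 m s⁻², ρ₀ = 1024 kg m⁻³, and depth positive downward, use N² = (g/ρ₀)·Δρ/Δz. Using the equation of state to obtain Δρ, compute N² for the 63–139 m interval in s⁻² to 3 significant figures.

ΔT = +5.2 K, ΔS = +2.12 psu (deep − shallow).
Δρ/ρ₀ = −αΔT + βΔS = -6.76 × 10⁻⁴ + 1.5688 × 10⁻³ = 8.928 × 10⁻⁴, so Δρ ≈ 0.9142 kg m⁻³.
N² = (g/ρ₀)·Δρ/Δz = g·(Δρ/ρ₀)/Δz = 9.81 × 8.928 × 10⁻⁴ / 76 = 1.1524 × 10⁻⁴ s⁻² ≈ 1.15 × 10⁻⁴ s⁻².

1.15 × 10⁻⁴ s⁻²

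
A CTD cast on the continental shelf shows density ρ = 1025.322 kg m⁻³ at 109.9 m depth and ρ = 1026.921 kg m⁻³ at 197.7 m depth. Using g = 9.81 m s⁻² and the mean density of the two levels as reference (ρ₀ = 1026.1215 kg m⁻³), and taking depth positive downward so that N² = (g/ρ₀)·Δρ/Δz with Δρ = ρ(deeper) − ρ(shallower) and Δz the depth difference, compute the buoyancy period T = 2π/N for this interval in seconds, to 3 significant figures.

476 s

Δρ = 1026.921 − 1025.322 = 1.599 kg m⁻³ over Δz = 197.7 − 109.9 = 87.8 m.
N² = (9.81/1026.1215) × (1.599/87.8) = 1.7411 × 10⁻⁴ s⁻².
N = √(1.7411 × 10⁻⁴) = 0.013195 rad s⁻¹, so T = 2π/N = 476.18 s ≈ 476 s.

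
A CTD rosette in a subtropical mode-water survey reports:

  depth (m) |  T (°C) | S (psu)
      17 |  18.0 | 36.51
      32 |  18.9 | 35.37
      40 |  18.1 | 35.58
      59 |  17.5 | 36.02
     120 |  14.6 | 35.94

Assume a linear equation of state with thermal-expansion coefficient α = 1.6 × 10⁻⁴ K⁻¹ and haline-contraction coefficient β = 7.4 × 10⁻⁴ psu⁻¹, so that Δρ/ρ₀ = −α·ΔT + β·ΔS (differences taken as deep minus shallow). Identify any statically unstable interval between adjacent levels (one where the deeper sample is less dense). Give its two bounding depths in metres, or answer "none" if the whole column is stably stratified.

17–32 m

Evaluate Δρ/ρ₀ = −αΔT + βΔS across each adjacent pair:
  17–32 m: −αΔT+βΔS = −(1.6 × 10⁻⁴)(+0.9)+(7.4 × 10⁻⁴)(-1.14) = -9.9 × 10⁻⁴ → UNSTABLE
  32–40 m: −αΔT+βΔS = −(1.6 × 10⁻⁴)(-0.8)+(7.4 × 10⁻⁴)(+0.21) = 2.8 × 10⁻⁴ → stable
  40–59 m: −αΔT+βΔS = −(1.6 × 10⁻⁴)(-0.6)+(7.4 × 10⁻⁴)(+0.44) = 4.2 × 10⁻⁴ → stable
  59–120 m: −αΔT+βΔS = −(1.6 × 10⁻⁴)(-2.9)+(7.4 × 10⁻⁴)(-0.08) = 4.0 × 10⁻⁴ → stable
The 17–32 m interval has Δρ < 0: lighter water underlies denser water.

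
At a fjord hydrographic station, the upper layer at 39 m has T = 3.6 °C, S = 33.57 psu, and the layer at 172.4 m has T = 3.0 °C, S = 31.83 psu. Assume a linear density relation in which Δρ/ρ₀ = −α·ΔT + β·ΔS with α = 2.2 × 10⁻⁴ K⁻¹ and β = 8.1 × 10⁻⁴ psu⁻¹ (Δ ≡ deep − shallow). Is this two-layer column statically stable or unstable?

ΔT = 3.0 − 3.6 = -0.6 K and ΔS = 31.83 − 33.57 = -1.74 psu (deep − shallow).
−αΔT = 1.32 × 10⁻⁴; βΔS = -1.4094 × 10⁻³; sum Δρ/ρ₀ = -1.2774 × 10⁻³.
Δρ/ρ₀ < 0, so Δρ < 0: deeper water is lighter → statically unstable; the column would overturn.

unstable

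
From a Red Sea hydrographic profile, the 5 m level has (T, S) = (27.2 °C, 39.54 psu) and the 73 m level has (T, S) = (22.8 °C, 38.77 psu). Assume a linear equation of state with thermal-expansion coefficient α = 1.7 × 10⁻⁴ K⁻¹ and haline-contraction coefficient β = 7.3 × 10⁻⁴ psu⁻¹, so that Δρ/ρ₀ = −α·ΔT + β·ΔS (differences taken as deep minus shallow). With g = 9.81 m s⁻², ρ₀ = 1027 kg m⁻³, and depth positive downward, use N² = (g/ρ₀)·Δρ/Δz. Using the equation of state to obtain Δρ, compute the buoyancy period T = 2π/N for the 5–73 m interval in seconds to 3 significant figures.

ΔT = -4.4 K, ΔS = -0.77 psu (deep − shallow).
Δρ/ρ₀ = −αΔT + βΔS = 7.48 × 10⁻⁴ − 5.621 × 10⁻⁴ = 1.859 × 10⁻⁴, so Δρ ≈ 0.1909 kg m⁻³.
N² = (g/ρ₀)·Δρ/Δz = g·(Δρ/ρ₀)/Δz = 9.81 × 1.859 × 10⁻⁴ / 68 = 2.6819 × 10⁻⁵ s⁻².
N = √(2.6819 × 10⁻⁵) = 5.1787 × 10⁻³ rad s⁻¹ → T = 2π/N = 1.2133 × 10³ s ≈ 1.21 × 10³ s.

1.21 × 10³ s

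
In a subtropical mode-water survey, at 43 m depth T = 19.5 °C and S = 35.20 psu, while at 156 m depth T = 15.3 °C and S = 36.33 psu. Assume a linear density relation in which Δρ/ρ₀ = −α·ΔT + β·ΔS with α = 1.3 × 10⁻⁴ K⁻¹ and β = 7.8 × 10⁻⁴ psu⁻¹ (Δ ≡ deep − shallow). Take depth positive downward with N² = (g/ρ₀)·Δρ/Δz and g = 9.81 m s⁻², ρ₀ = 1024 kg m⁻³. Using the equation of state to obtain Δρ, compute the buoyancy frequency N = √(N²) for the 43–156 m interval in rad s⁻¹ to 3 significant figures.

ΔT = -4.2 K, ΔS = +1.13 psu (deep − shallow).
Δρ/ρ₀ = −αΔT + βΔS = 5.46 × 10⁻⁴ + 8.814 × 10⁻⁴ = 1.4274 × 10⁻³, so Δρ ≈ 1.462 kg m⁻³.
N² = (g/ρ₀)·Δρ/Δz = g·(Δρ/ρ₀)/Δz = 9.81 × 1.4274 × 10⁻³ / 113 = 1.2392 × 10⁻⁴ s⁻².
N = √(1.2392 × 10⁻⁴) = 0.011132 rad s⁻¹ ≈ 0.0111 rad s⁻¹.

0.0111 rad s⁻¹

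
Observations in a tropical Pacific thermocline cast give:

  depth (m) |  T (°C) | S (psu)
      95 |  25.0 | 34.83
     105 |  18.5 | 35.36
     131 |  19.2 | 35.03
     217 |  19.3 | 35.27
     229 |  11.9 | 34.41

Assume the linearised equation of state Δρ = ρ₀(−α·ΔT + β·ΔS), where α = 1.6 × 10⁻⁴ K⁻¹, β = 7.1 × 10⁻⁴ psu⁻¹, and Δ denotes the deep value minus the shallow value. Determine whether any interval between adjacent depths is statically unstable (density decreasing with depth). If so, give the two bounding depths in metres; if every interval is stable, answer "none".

105–131 m

Evaluate Δρ/ρ₀ = −αΔT + βΔS across each adjacent pair:
  95–105 m: −αΔT+βΔS = −(1.6 × 10⁻⁴)(-6.5)+(7.1 × 10⁻⁴)(+0.53) = 1.4 × 10⁻³ → stable
  105–131 m: −αΔT+βΔS = −(1.6 × 10⁻⁴)(+0.7)+(7.1 × 10⁻⁴)(-0.33) = -3.5 × 10⁻⁴ → UNSTABLE
  131–217 m: −αΔT+βΔS = −(1.6 × 10⁻⁴)(+0.1)+(7.1 × 10⁻⁴)(+0.24) = 1.5 × 10⁻⁴ → stable
  217–229 m: −αΔT+βΔS = −(1.6 × 10⁻⁴)(-7.4)+(7.1 × 10⁻⁴)(-0.86) = 5.7 × 10⁻⁴ → stable
The 105–131 m interval has Δρ < 0: lighter water underlies denser water.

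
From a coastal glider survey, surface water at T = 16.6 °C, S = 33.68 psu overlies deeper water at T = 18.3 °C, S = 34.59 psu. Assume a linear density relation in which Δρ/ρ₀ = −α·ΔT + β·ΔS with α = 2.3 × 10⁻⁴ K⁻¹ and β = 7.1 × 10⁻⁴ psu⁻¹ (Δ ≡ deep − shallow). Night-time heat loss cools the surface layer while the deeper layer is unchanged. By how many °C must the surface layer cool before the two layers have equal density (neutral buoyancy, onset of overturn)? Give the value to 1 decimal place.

1.1 °C

Neutral buoyancy requires Δρ = 0, i.e. −α(T_deep − T_surf′) + β(S_deep − S_surf) = 0.
T_surf′ = T_deep − (β/α)·ΔS = 18.3 − (7.1 × 10⁻⁴/2.3 × 10⁻⁴)·(+0.91) = 15.491 °C.
Cooling required: 16.6 − (15.491) = 1.109 °C.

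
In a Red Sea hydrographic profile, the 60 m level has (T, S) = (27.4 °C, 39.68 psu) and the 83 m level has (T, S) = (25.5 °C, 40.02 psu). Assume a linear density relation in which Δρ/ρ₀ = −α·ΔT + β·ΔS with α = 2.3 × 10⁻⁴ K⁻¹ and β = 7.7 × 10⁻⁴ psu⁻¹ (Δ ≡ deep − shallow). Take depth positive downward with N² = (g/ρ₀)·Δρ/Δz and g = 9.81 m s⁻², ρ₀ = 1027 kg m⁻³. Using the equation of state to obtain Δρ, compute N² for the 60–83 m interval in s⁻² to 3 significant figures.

2.98 × 10⁻⁴ s⁻²

ΔT = -1.9 K, ΔS = +0.34 psu (deep − shallow).
Δρ/ρ₀ = −αΔT + βΔS = 4.37 × 10⁻⁴ + 2.618 × 10⁻⁴ = 6.988 × 10⁻⁴, so Δρ ≈ 0.7177 kg m⁻³.
N² = (g/ρ₀)·Δρ/Δz = g·(Δρ/ρ₀)/Δz = 9.81 × 6.988 × 10⁻⁴ / 23 = 2.9805 × 10⁻⁴ s⁻² ≈ 2.98 × 10⁻⁴ s⁻².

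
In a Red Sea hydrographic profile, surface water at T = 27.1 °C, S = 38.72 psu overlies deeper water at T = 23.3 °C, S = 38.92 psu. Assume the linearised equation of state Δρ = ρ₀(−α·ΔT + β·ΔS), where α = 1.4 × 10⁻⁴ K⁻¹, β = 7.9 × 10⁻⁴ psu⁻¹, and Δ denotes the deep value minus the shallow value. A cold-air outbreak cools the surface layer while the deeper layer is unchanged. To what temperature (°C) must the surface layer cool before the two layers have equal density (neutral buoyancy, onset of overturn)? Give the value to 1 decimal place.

Neutral buoyancy requires Δρ = 0, i.e. −α(T_deep − T_surf′) + β(S_deep − S_surf) = 0.
T_surf′ = T_deep − (β/α)·ΔS = 23.3 − (7.9 × 10⁻⁴/1.4 × 10⁻⁴)·(+0.20) = 22.171 °C.
Cooling required: 27.1 − (22.171) = 4.929 °C.

22.2 °C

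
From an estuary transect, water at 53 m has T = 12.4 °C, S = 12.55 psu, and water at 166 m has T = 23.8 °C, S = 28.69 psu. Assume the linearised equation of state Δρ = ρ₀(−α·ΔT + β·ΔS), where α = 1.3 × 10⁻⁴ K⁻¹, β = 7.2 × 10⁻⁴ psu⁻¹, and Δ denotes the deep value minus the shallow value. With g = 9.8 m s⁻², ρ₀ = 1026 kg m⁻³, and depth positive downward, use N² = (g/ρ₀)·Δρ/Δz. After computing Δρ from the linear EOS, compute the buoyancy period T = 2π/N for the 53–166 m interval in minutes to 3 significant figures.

ΔT = +11.4 K, ΔS = +16.14 psu (deep − shallow).
Δρ/ρ₀ = −αΔT + βΔS = -1.482 × 10⁻³ + 0.0116208 = 0.0101388, so Δρ ≈ 10.40 kg m⁻³.
N² = (g/ρ₀)·Δρ/Δz = g·(Δρ/ρ₀)/Δz = 9.8 × 0.0101388 / 113 = 8.7929 × 10⁻⁴ s⁻².
N = √(8.7929 × 10⁻⁴) = 0.029653 rad s⁻¹ → T = 2π/N = 211.89 s = 3.5315 min ≈ 3.53 min.

3.53 min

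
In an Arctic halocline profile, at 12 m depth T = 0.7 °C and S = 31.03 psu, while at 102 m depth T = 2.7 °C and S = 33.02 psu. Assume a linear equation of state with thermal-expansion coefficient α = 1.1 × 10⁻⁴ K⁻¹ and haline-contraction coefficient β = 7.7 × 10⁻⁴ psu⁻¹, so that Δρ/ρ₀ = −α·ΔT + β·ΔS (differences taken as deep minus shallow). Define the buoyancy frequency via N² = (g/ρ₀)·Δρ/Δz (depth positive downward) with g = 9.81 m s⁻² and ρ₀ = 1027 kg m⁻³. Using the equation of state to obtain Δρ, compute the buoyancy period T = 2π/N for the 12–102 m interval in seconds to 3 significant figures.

525 s

ΔT = +2.0 K, ΔS = +1.99 psu (deep − shallow).
Δρ/ρ₀ = −αΔT + βΔS = -2.20 × 10⁻⁴ + 1.5323 × 10⁻³ = 1.3123 × 10⁻³, so Δρ ≈ 1.348 kg m⁻³.
N² = (g/ρ₀)·Δρ/Δz = g·(Δρ/ρ₀)/Δz = 9.81 × 1.3123 × 10⁻³ / 90 = 1.4304 × 10⁻⁴ s⁻².
N = √(1.4304 × 10⁻⁴) = 0.011960 rad s⁻¹ → T = 2π/N = 525.35 s ≈ 525 s.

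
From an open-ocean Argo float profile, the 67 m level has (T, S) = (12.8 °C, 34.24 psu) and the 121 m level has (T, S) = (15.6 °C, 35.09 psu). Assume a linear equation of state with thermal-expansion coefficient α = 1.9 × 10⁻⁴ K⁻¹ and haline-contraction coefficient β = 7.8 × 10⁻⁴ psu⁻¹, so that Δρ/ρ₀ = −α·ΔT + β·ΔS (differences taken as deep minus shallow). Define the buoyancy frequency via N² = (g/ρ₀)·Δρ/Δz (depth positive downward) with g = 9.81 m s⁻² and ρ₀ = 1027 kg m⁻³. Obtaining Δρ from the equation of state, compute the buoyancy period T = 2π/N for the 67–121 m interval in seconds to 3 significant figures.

ΔT = +2.8 K, ΔS = +0.85 psu (deep − shallow).
Δρ/ρ₀ = −αΔT + βΔS = -5.32 × 10⁻⁴ + 6.63 × 10⁻⁴ = 1.31 × 10⁻⁴, so Δρ ≈ 0.1345 kg m⁻³.
N² = (g/ρ₀)·Δρ/Δz = g·(Δρ/ρ₀)/Δz = 9.81 × 1.31 × 10⁻⁴ / 54 = 2.3798 × 10⁻⁵ s⁻².
N = √(2.3798 × 10⁻⁵) = 4.8783 × 10⁻³ rad s⁻¹ → T = 2π/N = 1.2880 × 10³ s ≈ 1.29 × 10³ s.

1.29 × 10³ s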